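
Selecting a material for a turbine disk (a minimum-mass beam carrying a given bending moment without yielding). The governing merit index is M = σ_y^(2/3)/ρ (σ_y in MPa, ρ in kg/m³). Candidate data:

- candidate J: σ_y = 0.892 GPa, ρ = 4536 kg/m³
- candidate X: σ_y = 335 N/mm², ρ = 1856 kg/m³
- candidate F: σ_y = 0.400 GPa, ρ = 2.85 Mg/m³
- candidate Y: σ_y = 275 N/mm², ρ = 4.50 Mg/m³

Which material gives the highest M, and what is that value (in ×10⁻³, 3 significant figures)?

candidate X, M = 26.0×10⁻³

Normalizing units and computing the index:
  candidate J: σ_y = 892.0 MPa, ρ = 4536 kg/m³
  candidate X: σ_y = 335.0 MPa, ρ = 1856 kg/m³
  candidate F: σ_y = 400.0 MPa, ρ = 2850 kg/m³
  candidate Y: σ_y = 275.0 MPa, ρ = 4500 kg/m³
  candidate X: M = 26.0×10⁻³
  candidate J: M = 20.4×10⁻³
  candidate F: M = 19.0×10⁻³
  candidate Y: M = 9.40×10⁻³
Highest index: candidate X.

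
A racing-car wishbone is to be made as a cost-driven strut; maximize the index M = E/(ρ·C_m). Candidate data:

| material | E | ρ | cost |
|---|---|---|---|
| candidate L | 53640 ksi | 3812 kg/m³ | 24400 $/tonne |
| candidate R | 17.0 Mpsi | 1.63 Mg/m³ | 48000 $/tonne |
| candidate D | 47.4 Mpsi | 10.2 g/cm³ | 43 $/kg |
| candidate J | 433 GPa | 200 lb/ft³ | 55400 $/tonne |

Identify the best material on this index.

candidate L

Putting every candidate on a common basis:
  candidate L: E = 369.8 GPa, ρ = 3812 kg/m³, cost = 24.40 $/kg
  candidate R: E = 117.2 GPa, ρ = 1630 kg/m³, cost = 48.00 $/kg
  candidate D: E = 326.8 GPa, ρ = 10200 kg/m³, cost = 43.00 $/kg
  candidate J: E = 433.0 GPa, ρ = 3204 kg/m³, cost = 55.40 $/kg
  candidate L: M = 3.98 MN·m per $
  candidate J: M = 2.44 MN·m per $
  candidate R: M = 1.50 MN·m per $
  candidate D: M = 0.745 MN·m per $
The maximum is for candidate L.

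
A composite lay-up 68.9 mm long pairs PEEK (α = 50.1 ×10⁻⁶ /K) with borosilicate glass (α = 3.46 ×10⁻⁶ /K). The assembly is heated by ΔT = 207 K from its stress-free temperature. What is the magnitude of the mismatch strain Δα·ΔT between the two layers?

9.65×10⁻³

Δα = |50.1 − 3.46|×10⁻⁶/K = 46.6×10⁻⁶/K.
Mismatch strain = Δα·ΔT = 46.6×10⁻⁶ × 207.0 = 9.65×10⁻³.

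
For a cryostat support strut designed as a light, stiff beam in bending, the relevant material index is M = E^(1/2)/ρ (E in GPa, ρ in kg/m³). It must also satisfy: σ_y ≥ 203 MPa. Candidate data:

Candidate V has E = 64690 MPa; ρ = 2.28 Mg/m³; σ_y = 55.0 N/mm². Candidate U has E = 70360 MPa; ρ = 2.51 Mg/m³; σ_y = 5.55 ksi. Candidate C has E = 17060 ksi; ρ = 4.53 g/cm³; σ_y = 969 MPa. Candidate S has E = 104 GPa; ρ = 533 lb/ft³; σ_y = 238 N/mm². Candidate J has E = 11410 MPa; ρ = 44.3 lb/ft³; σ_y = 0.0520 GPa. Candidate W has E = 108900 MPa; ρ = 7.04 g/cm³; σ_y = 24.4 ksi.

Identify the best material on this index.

candidate C

Screen on constraints: σ_y ≥ 203 MPa. Survivors: candidate C, candidate S.
Convert each candidate to consistent units, then evaluate M:
  candidate C: E = 117.6 GPa, ρ = 4530 kg/m³
  candidate S: E = 104.0 GPa, ρ = 8538 kg/m³
  candidate C: M = 2.39×10⁻³
  candidate S: M = 1.19×10⁻³
The maximum is for candidate C.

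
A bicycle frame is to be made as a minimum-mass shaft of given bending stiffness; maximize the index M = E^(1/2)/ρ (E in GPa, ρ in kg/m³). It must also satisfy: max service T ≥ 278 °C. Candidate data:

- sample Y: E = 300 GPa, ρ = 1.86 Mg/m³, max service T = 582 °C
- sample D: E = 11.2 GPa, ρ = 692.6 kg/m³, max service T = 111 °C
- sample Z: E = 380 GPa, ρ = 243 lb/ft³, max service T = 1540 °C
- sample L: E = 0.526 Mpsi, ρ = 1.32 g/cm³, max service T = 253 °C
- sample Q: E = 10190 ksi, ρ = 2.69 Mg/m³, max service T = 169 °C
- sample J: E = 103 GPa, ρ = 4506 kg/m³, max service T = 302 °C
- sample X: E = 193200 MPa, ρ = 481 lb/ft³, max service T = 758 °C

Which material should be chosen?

sample Y

Screen on constraints: max service T ≥ 278 °C. Survivors: sample Y, sample Z, sample J, sample X.
Convert each candidate to consistent units, then evaluate M:
  sample Y: E = 300.0 GPa, ρ = 1860 kg/m³
  sample Z: E = 380.0 GPa, ρ = 3892 kg/m³
  sample J: E = 103.0 GPa, ρ = 4506 kg/m³
  sample X: E = 193.2 GPa, ρ = 7705 kg/m³
  sample Y: M = 9.31×10⁻³
  sample Z: M = 5.01×10⁻³
  sample J: M = 2.25×10⁻³
  sample X: M = 1.80×10⁻³
The maximum is for sample Y.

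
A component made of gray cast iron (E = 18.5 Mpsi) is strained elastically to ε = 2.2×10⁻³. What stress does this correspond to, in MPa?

E = 18.5 Mpsi = 127.6 GPa.
σ = E·ε = 127600 MPa × 2.2×10⁻³ = 281 MPa.

281 MPa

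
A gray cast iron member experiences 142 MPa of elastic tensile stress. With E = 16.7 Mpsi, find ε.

E = 16.7 Mpsi = 115.1 GPa = 115100 MPa.
ε = σ/E = 142 / 115100 = 1.23×10⁻³.

1.23×10⁻³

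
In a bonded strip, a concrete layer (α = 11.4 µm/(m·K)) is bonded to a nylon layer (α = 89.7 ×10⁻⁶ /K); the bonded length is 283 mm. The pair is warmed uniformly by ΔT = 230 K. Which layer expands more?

nylon

α(concrete) = 11.4×10⁻⁶/K vs α(nylon) = 89.7×10⁻⁶/K.
Higher α expands more for the same ΔT: nylon.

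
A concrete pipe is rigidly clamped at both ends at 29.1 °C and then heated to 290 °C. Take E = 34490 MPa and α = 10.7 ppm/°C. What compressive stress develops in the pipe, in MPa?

E = 34490 MPa = 34.49 GPa.
ΔT = 260.9 K. Constrained thermal stress σ = E·α·ΔT = 34.49×10³ MPa × 10.7×10⁻⁶ × 260.9 = 96.3 MPa (compressive).

96.3 MPa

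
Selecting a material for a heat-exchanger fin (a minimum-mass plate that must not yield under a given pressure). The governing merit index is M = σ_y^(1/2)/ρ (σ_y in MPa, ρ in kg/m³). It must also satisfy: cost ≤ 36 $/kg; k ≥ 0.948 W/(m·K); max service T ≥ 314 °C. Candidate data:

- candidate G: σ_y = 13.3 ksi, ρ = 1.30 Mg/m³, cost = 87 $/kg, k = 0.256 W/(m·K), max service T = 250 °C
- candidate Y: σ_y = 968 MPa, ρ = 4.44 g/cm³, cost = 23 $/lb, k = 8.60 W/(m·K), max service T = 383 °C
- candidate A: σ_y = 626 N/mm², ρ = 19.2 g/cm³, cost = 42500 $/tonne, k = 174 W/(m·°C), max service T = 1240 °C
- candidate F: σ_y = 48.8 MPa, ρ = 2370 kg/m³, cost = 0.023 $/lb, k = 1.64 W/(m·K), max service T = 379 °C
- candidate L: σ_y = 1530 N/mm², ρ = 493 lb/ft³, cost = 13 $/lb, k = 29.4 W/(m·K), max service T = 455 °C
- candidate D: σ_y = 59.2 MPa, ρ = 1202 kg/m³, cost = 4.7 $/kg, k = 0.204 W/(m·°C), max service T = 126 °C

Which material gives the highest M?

candidate L

Screen on constraints: cost ≤ 36 $/kg; k ≥ 0.948 W/(m·K); max service T ≥ 314 °C. Survivors: candidate F, candidate L.
Convert each candidate to consistent units, then evaluate M:
  candidate F: σ_y = 48.80 MPa, ρ = 2370 kg/m³
  candidate L: σ_y = 1530 MPa, ρ = 7897 kg/m³
  candidate L: M = 4.95×10⁻³
  candidate F: M = 2.95×10⁻³
Candidate L ranks first.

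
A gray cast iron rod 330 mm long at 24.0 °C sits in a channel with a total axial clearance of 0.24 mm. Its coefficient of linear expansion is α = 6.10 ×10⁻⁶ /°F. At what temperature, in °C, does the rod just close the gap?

α = 6.10×10⁻⁶/°F × 9/5 = 11.0×10⁻⁶/K.
α·L₀·ΔT = 0.24 mm ⇒ ΔT = 0.24 / (11.0×10⁻⁶ × 330.0) = 66.24 K.
T = 24.0 + 66.24 = 90.24 °C.

90.2 °C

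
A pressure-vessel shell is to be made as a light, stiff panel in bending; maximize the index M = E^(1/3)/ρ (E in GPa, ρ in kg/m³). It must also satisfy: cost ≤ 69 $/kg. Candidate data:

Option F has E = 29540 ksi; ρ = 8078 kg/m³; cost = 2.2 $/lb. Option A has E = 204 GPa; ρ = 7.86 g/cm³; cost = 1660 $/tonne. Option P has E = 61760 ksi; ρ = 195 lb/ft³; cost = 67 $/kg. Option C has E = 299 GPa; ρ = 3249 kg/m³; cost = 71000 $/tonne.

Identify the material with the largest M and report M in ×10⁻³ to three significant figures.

Screen on constraints: cost ≤ 69 $/kg. Survivors: option F, option A, option P.
Convert each candidate to consistent units, then evaluate M:
  option F: E = 203.7 GPa, ρ = 8078 kg/m³
  option A: E = 204.0 GPa, ρ = 7860 kg/m³
  option P: E = 425.8 GPa, ρ = 3124 kg/m³
  option P: M = 2.41×10⁻³
  option A: M = 0.749×10⁻³
  option F: M = 0.728×10⁻³
Highest index: option P.

option P, M = 2.41×10⁻³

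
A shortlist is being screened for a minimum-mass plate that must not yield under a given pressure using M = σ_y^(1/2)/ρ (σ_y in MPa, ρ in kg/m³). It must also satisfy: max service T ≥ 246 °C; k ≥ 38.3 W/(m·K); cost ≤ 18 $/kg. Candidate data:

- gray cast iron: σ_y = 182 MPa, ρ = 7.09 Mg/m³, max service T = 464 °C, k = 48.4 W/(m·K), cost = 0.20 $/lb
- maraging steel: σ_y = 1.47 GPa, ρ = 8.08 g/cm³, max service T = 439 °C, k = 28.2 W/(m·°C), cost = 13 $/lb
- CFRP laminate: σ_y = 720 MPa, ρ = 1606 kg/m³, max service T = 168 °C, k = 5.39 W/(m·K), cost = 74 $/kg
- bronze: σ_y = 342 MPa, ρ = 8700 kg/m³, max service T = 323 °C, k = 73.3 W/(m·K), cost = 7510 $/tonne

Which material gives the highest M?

Screen on constraints: max service T ≥ 246 °C; k ≥ 38.3 W/(m·K); cost ≤ 18 $/kg. Survivors: gray cast iron, bronze.
Convert each candidate to consistent units, then evaluate M:
  gray cast iron: σ_y = 182.0 MPa, ρ = 7090 kg/m³
  bronze: σ_y = 342.0 MPa, ρ = 8700 kg/m³
  bronze: M = 2.13×10⁻³
  gray cast iron: M = 1.90×10⁻³
The maximum is for bronze.

bronze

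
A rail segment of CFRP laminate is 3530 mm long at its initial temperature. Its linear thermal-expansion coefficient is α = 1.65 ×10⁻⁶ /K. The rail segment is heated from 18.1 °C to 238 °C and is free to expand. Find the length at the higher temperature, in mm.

3531.3 mm

ΔT = 238 − 18.1 = 219.9 K.
ΔL = α·L₀·ΔT = 1.65×10⁻⁶ × 3530 mm × 219.9 K = 1.28 mm.
L = L₀ + ΔL = 3530 + 1.28 = 3531.3 mm.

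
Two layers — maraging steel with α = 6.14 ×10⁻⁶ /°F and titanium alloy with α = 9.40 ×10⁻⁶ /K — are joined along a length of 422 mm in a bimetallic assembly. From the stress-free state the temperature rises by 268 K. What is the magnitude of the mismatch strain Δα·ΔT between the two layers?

maraging steel: α = 6.14×10⁻⁶/°F × 9/5 = 11.1×10⁻⁶/K.
Δα = |11.1 − 9.40|×10⁻⁶/K = 1.65×10⁻⁶/K.
Mismatch strain = Δα·ΔT = 1.65×10⁻⁶ × 268.0 = 4.43×10⁻⁴.

4.43×10⁻⁴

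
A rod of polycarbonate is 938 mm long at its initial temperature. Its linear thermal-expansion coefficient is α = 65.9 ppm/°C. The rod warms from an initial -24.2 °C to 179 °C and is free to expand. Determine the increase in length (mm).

12.6 mm

ΔT = 179 − (-24.2) = 203.2 K.
ΔL = α·L₀·ΔT = 65.9×10⁻⁶ × 938 mm × 203.2 K = 12.6 mm.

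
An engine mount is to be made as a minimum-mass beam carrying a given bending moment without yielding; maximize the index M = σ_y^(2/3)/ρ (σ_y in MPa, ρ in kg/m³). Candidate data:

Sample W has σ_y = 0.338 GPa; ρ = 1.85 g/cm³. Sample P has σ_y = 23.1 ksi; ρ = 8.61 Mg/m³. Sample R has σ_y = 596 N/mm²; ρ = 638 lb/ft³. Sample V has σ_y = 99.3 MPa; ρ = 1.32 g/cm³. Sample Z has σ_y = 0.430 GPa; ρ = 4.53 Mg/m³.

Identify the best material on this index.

sample W

After converting to SI:
  sample W: σ_y = 338.0 MPa, ρ = 1850 kg/m³
  sample P: σ_y = 159.3 MPa, ρ = 8610 kg/m³
  sample R: σ_y = 596.0 MPa, ρ = 10220 kg/m³
  sample V: σ_y = 99.30 MPa, ρ = 1320 kg/m³
  sample Z: σ_y = 430.0 MPa, ρ = 4530 kg/m³
  sample W: M = 26.2×10⁻³
  sample V: M = 16.2×10⁻³
  sample Z: M = 12.6×10⁻³
  sample R: M = 6.93×10⁻³
  sample P: M = 3.41×10⁻³
Highest index: sample W.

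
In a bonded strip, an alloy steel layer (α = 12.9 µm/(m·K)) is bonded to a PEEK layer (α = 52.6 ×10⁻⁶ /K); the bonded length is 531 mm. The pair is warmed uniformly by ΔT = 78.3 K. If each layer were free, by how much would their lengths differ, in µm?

1650 µm

Δα = |12.9 − 52.6|×10⁻⁶/K = 39.7×10⁻⁶/K.
ΔL_mismatch = Δα·L·ΔT = 39.7×10⁻⁶ × 531.0 mm × 78.3 K = 1650 µm.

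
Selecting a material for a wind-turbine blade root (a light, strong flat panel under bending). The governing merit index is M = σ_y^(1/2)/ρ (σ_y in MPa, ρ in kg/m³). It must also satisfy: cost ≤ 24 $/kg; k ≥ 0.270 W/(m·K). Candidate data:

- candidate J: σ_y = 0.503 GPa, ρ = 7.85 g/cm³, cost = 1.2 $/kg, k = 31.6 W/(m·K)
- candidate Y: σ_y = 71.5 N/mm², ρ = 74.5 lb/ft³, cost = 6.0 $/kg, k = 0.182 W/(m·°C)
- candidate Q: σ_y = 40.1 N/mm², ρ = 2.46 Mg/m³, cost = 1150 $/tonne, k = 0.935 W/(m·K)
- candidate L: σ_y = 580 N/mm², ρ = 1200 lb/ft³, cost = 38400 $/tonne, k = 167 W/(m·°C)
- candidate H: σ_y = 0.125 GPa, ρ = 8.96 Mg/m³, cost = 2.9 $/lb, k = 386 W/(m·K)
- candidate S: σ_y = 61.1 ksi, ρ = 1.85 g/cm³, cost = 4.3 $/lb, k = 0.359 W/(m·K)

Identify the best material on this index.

candidate S

Screen on constraints: cost ≤ 24 $/kg; k ≥ 0.270 W/(m·K). Survivors: candidate J, candidate Q, candidate H, candidate S.
Putting every candidate on a common basis:
  candidate J: σ_y = 503.0 MPa, ρ = 7850 kg/m³
  candidate Q: σ_y = 40.10 MPa, ρ = 2460 kg/m³
  candidate H: σ_y = 125.0 MPa, ρ = 8960 kg/m³
  candidate S: σ_y = 421.3 MPa, ρ = 1850 kg/m³
  candidate S: M = 11.1×10⁻³
  candidate J: M = 2.86×10⁻³
  candidate Q: M = 2.57×10⁻³
  candidate H: M = 1.25×10⁻³
Candidate S has the largest M.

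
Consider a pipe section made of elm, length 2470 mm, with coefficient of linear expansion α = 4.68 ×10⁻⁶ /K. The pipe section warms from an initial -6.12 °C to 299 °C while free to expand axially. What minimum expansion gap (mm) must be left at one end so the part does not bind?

ΔT = 299 − (-6.12) = 305.1 K.
ΔL = α·L₀·ΔT = 4.68×10⁻⁶ × 2470 mm × 305.1 K = 3.53 mm.

3.53 mm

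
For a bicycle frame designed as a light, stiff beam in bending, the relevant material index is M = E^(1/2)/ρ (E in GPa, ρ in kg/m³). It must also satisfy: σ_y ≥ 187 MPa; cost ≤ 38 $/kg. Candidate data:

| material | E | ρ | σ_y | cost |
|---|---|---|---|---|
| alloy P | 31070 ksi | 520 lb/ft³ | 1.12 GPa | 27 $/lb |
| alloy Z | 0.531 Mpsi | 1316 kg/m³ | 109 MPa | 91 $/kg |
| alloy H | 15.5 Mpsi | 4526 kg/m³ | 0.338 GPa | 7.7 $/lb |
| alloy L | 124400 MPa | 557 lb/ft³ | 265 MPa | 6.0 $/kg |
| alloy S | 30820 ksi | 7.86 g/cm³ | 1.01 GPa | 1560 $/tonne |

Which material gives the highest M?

Screen on constraints: σ_y ≥ 187 MPa; cost ≤ 38 $/kg. Survivors: alloy H, alloy L, alloy S.
Normalizing units and computing the index:
  alloy H: E = 106.9 GPa, ρ = 4526 kg/m³
  alloy L: E = 124.4 GPa, ρ = 8922 kg/m³
  alloy S: E = 212.5 GPa, ρ = 7860 kg/m³
  alloy H: M = 2.28×10⁻³
  alloy S: M = 1.85×10⁻³
  alloy L: M = 1.25×10⁻³
The maximum is for alloy H.

alloy H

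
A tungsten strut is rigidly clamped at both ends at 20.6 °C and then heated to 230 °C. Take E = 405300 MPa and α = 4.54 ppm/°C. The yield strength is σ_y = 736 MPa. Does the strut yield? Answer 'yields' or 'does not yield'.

E = 405300 MPa = 405.3 GPa.
ΔT = 209.4 K. Constrained thermal stress σ = E·α·ΔT = 405.3×10³ MPa × 4.54×10⁻⁶ × 209.4 = 385 MPa (compressive).
Compare to σ_y = 736 MPa: σ < σ_y, so it does not yield.

does not yield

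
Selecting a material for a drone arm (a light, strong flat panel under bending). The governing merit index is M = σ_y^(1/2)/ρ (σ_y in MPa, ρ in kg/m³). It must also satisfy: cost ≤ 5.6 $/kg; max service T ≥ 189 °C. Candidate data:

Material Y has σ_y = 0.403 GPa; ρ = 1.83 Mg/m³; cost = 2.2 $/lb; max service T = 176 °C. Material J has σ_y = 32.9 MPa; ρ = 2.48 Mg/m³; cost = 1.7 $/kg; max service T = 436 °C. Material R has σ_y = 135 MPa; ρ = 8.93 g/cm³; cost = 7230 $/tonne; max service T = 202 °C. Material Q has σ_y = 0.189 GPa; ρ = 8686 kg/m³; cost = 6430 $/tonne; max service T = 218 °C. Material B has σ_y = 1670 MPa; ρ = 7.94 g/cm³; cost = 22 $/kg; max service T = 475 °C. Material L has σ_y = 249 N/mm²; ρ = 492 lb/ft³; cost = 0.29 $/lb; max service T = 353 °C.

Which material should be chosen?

Screen on constraints: cost ≤ 5.6 $/kg; max service T ≥ 189 °C. Survivors: material J, material L.
Putting every candidate on a common basis:
  material J: σ_y = 32.90 MPa, ρ = 2480 kg/m³
  material L: σ_y = 249.0 MPa, ρ = 7881 kg/m³
  material J: M = 2.31×10⁻³
  material L: M = 2.00×10⁻³
The maximum is for material J.

material J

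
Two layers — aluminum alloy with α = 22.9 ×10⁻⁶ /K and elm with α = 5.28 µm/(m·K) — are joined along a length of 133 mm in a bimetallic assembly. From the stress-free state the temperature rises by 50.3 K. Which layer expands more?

α(aluminum alloy) = 22.9×10⁻⁶/K vs α(elm) = 5.28×10⁻⁶/K.
Higher α expands more for the same ΔT: aluminum alloy.

aluminum alloy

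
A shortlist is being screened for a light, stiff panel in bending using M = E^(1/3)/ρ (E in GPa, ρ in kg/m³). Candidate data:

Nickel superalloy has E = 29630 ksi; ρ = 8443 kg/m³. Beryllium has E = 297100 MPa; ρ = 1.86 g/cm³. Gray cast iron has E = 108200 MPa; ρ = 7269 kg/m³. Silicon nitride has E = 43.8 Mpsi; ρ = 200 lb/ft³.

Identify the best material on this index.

Putting every candidate on a common basis:
  nickel superalloy: E = 204.3 GPa, ρ = 8443 kg/m³
  beryllium: E = 297.1 GPa, ρ = 1860 kg/m³
  gray cast iron: E = 108.2 GPa, ρ = 7269 kg/m³
  silicon nitride: E = 302.0 GPa, ρ = 3204 kg/m³
  beryllium: M = 3.59×10⁻³
  silicon nitride: M = 2.09×10⁻³
  nickel superalloy: M = 0.698×10⁻³
  gray cast iron: M = 0.656×10⁻³
The maximum is for beryllium.

beryllium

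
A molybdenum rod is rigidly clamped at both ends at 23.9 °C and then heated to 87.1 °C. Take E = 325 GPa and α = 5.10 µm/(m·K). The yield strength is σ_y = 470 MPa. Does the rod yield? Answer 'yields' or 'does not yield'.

ΔT = 63.20 K. Constrained thermal stress σ = E·α·ΔT = 325.0×10³ MPa × 5.10×10⁻⁶ × 63.20 = 105 MPa (compressive).
Compare to σ_y = 470 MPa: σ < σ_y, so it does not yield.

does not yield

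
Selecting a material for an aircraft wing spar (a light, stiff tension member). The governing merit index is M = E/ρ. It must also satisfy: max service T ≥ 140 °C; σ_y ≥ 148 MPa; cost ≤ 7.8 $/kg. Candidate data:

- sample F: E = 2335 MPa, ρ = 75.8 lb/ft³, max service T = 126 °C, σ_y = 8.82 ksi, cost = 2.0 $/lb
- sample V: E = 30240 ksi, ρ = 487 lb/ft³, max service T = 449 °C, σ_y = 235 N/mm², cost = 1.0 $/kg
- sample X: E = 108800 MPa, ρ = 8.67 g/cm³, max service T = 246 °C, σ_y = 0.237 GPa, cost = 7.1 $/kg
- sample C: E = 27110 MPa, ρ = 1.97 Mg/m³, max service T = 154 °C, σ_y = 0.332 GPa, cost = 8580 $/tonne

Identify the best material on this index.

sample V

Screen on constraints: max service T ≥ 140 °C; σ_y ≥ 148 MPa; cost ≤ 7.8 $/kg. Survivors: sample V, sample X.
Putting every candidate on a common basis:
  sample V: E = 208.5 GPa, ρ = 7801 kg/m³
  sample X: E = 108.8 GPa, ρ = 8670 kg/m³
  sample V: M = 26.7 MN·m/kg
  sample X: M = 12.5 MN·m/kg
Sample V has the largest M.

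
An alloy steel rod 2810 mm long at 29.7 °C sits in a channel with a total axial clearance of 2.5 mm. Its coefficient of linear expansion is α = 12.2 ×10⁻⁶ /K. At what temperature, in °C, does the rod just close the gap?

α·L₀·ΔT = 2.5 mm ⇒ ΔT = 2.5 / (12.2×10⁻⁶ × 2810.0) = 72.92 K.
T = 29.7 + 72.92 = 102.6 °C.

103 °C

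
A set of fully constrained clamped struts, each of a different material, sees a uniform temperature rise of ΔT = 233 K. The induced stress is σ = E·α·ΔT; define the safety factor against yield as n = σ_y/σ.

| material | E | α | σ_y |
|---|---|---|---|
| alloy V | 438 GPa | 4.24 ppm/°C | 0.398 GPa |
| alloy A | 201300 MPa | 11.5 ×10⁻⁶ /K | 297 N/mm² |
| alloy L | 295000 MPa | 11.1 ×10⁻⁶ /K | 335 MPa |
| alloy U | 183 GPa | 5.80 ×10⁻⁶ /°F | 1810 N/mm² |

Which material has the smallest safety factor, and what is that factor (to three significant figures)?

In consistent units (E in GPa, α in ×10⁻⁶/K, σ_y in MPa):
  alloy V: E = 438.0, α = 4.24, σ_y = 398.0 → σ = 433 MPa, n = 0.920
  alloy A: E = 201.3, α = 11.5, σ_y = 297.0 → σ = 539 MPa, n = 0.551
  alloy L: E = 295.0, α = 11.1, σ_y = 335.0 → σ = 763 MPa, n = 0.439
  alloy U: E = 183.0, α = 10.4, σ_y = 1810 → σ = 445 MPa, n = 4.07
Smallest n: alloy L with n = 0.439.

alloy L, n = 0.439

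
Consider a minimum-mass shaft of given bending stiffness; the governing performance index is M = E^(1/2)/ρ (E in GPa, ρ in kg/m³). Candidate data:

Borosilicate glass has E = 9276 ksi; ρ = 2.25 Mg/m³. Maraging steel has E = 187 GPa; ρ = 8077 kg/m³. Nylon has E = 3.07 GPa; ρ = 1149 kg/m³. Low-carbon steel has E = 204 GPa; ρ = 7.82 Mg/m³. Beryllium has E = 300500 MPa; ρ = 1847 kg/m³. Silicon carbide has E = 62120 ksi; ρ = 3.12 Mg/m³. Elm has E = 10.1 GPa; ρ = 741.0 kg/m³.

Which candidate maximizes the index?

beryllium

After converting to SI:
  borosilicate glass: E = 63.96 GPa, ρ = 2250 kg/m³
  maraging steel: E = 187.0 GPa, ρ = 8077 kg/m³
  nylon: E = 3.070 GPa, ρ = 1149 kg/m³
  low-carbon steel: E = 204.0 GPa, ρ = 7820 kg/m³
  beryllium: E = 300.5 GPa, ρ = 1847 kg/m³
  silicon carbide: E = 428.3 GPa, ρ = 3120 kg/m³
  elm: E = 10.10 GPa, ρ = 741.0 kg/m³
  beryllium: M = 9.39×10⁻³
  silicon carbide: M = 6.63×10⁻³
  elm: M = 4.29×10⁻³
  borosilicate glass: M = 3.55×10⁻³
  low-carbon steel: M = 1.83×10⁻³
  maraging steel: M = 1.69×10⁻³
  nylon: M = 1.52×10⁻³
Beryllium has the largest M.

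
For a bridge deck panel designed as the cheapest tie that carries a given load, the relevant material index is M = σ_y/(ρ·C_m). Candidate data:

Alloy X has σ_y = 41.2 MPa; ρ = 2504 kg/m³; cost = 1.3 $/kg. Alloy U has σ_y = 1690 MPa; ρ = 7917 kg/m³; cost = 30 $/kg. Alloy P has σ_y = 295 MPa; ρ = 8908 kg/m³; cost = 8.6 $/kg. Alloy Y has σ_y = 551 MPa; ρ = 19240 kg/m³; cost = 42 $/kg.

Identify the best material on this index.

alloy X

Evaluate M for each candidate:
  alloy X: M = 12.7 kN·m per $
  alloy U: M = 7.12 kN·m per $
  alloy P: M = 3.85 kN·m per $
  alloy Y: M = 0.682 kN·m per $
Highest index: alloy X.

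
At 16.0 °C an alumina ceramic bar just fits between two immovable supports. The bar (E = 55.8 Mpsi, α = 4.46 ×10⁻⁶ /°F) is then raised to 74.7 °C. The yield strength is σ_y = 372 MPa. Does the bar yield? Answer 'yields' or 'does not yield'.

does not yield

E = 55.8 Mpsi = 384.7 GPa.
α = 4.46×10⁻⁶/°F × 9/5 = 8.03×10⁻⁶/K.
ΔT = 58.70 K. Constrained thermal stress σ = E·α·ΔT = 384.7×10³ MPa × 8.03×10⁻⁶ × 58.70 = 181 MPa (compressive).
Compare to σ_y = 372 MPa: σ < σ_y, so it does not yield.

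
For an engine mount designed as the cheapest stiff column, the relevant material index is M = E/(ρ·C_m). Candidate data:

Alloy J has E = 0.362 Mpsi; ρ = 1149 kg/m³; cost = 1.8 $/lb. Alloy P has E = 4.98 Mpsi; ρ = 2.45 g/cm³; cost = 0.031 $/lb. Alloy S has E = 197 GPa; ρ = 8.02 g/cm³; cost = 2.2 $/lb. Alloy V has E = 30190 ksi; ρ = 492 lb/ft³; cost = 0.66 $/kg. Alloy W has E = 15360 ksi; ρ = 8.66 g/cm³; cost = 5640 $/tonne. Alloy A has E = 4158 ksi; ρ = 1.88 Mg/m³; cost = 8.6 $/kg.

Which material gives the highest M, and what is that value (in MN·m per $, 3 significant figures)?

alloy P, M = 205 MN·m per $

Convert each candidate to consistent units, then evaluate M:
  alloy J: E = 2.496 GPa, ρ = 1149 kg/m³, cost = 3.968 $/kg
  alloy P: E = 34.34 GPa, ρ = 2450 kg/m³, cost = 0.06834 $/kg
  alloy S: E = 197.0 GPa, ρ = 8020 kg/m³, cost = 4.850 $/kg
  alloy V: E = 208.2 GPa, ρ = 7881 kg/m³, cost = 0.6600 $/kg
  alloy W: E = 105.9 GPa, ρ = 8660 kg/m³, cost = 5.640 $/kg
  alloy A: E = 28.67 GPa, ρ = 1880 kg/m³, cost = 8.600 $/kg
  alloy P: M = 205 MN·m per $
  alloy V: M = 40.0 MN·m per $
  alloy S: M = 5.06 MN·m per $
  alloy W: M = 2.17 MN·m per $
  alloy A: M = 1.77 MN·m per $
  alloy J: M = 0.547 MN·m per $
Alloy P ranks first.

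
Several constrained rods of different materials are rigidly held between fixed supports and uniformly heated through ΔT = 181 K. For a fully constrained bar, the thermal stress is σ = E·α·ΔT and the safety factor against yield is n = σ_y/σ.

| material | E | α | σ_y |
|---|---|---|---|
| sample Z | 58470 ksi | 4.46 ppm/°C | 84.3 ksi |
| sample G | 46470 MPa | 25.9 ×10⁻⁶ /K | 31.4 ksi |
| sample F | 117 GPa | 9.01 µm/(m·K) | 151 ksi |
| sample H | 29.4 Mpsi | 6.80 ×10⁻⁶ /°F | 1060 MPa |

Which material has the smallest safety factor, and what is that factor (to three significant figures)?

Converting E to GPa, α to ×10⁻⁶/K, σ_y to MPa, then σ and n for each:
  sample Z: E = 403.1, α = 4.46, σ_y = 581.2 → σ = 325 MPa, n = 1.79
  sample G: E = 46.47, α = 25.9, σ_y = 216.5 → σ = 218 MPa, n = 0.994
  sample F: E = 117.0, α = 9.01, σ_y = 1041 → σ = 191 MPa, n = 5.46
  sample H: E = 202.7, α = 12.2, σ_y = 1060 → σ = 449 MPa, n = 2.36
Smallest n: sample G with n = 0.994.

sample G, n = 0.994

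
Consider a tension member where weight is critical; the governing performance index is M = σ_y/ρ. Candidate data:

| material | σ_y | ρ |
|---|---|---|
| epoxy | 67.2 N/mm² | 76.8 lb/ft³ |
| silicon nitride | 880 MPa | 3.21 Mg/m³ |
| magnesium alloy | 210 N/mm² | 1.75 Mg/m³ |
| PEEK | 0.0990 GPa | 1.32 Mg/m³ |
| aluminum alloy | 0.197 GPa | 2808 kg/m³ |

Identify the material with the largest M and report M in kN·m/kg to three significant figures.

Normalizing units and computing the index:
  epoxy: σ_y = 67.20 MPa, ρ = 1230 kg/m³
  silicon nitride: σ_y = 880.0 MPa, ρ = 3210 kg/m³
  magnesium alloy: σ_y = 210.0 MPa, ρ = 1750 kg/m³
  PEEK: σ_y = 99.00 MPa, ρ = 1320 kg/m³
  aluminum alloy: σ_y = 197.0 MPa, ρ = 2808 kg/m³
  silicon nitride: M = 274 kN·m/kg
  magnesium alloy: M = 120 kN·m/kg
  PEEK: M = 75.0 kN·m/kg
  aluminum alloy: M = 70.2 kN·m/kg
  epoxy: M = 54.6 kN·m/kg
Highest index: silicon nitride.

silicon nitride, M = 274 kN·m/kg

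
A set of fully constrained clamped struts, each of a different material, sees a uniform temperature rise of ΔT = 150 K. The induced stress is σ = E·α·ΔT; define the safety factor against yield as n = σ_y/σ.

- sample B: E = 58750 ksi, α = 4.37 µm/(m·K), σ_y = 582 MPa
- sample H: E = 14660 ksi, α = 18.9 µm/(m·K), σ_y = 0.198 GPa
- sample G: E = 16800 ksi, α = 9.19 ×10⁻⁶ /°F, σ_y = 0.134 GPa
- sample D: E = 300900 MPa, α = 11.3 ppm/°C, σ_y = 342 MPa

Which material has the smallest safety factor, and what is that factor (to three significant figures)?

In consistent units (E in GPa, α in ×10⁻⁶/K, σ_y in MPa):
  sample B: E = 405.1, α = 4.37, σ_y = 582.0 → σ = 266 MPa, n = 2.19
  sample H: E = 101.1, α = 18.9, σ_y = 198.0 → σ = 287 MPa, n = 0.691
  sample G: E = 115.8, α = 16.5, σ_y = 134.0 → σ = 287 MPa, n = 0.466
  sample D: E = 300.9, α = 11.3, σ_y = 342.0 → σ = 510 MPa, n = 0.671
Smallest n: sample G with n = 0.466.

sample G, n = 0.466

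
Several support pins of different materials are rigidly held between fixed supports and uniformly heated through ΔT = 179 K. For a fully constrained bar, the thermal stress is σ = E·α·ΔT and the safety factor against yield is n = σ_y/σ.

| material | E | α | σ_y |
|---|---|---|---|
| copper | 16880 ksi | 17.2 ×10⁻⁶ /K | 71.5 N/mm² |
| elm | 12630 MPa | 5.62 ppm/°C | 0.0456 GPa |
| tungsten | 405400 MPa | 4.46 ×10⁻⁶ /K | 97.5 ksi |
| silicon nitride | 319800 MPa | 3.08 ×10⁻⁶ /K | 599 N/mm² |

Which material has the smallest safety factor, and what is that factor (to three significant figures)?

copper, n = 0.200

In consistent units (E in GPa, α in ×10⁻⁶/K, σ_y in MPa):
  copper: E = 116.4, α = 17.2, σ_y = 71.50 → σ = 358 MPa, n = 0.200
  elm: E = 12.63, α = 5.62, σ_y = 45.60 → σ = 12.7 MPa, n = 3.59
  tungsten: E = 405.4, α = 4.46, σ_y = 672.2 → σ = 324 MPa, n = 2.08
  silicon nitride: E = 319.8, α = 3.08, σ_y = 599.0 → σ = 176 MPa, n = 3.40
Copper has the lowest safety factor, n = 0.200.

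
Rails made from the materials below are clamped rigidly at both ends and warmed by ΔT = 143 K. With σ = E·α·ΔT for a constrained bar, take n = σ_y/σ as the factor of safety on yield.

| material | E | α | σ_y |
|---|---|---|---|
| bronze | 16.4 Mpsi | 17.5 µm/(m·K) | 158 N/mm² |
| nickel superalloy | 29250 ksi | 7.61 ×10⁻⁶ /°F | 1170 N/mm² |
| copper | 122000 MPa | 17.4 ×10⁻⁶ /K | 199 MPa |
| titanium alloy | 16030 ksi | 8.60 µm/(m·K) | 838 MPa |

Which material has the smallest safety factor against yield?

bronze

Per material, after unit conversion:
  bronze: E = 113.1, α = 17.5, σ_y = 158.0 → σ = 283 MPa, n = 0.558
  nickel superalloy: E = 201.7, α = 13.7, σ_y = 1170 → σ = 395 MPa, n = 2.96
  copper: E = 122.0, α = 17.4, σ_y = 199.0 → σ = 304 MPa, n = 0.656
  titanium alloy: E = 110.5, α = 8.60, σ_y = 838.0 → σ = 136 MPa, n = 6.17
The minimum is bronze at n = 0.558.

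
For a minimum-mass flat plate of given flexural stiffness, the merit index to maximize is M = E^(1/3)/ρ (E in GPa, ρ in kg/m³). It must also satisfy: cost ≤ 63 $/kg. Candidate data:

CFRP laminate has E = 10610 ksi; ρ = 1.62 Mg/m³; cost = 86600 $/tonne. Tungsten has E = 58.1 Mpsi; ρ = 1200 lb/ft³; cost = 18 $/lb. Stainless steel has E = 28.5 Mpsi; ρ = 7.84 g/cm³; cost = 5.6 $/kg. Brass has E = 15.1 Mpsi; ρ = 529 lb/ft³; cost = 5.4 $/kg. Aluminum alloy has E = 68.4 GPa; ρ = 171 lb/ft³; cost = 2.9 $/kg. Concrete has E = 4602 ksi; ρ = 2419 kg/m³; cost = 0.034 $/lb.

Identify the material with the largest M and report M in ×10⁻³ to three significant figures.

Screen on constraints: cost ≤ 63 $/kg. Survivors: tungsten, stainless steel, brass, aluminum alloy, concrete.
Convert each candidate to consistent units, then evaluate M:
  tungsten: E = 400.6 GPa, ρ = 19220 kg/m³
  stainless steel: E = 196.5 GPa, ρ = 7840 kg/m³
  brass: E = 104.1 GPa, ρ = 8474 kg/m³
  aluminum alloy: E = 68.40 GPa, ρ = 2739 kg/m³
  concrete: E = 31.73 GPa, ρ = 2419 kg/m³
  aluminum alloy: M = 1.49×10⁻³
  concrete: M = 1.31×10⁻³
  stainless steel: M = 0.742×10⁻³
  brass: M = 0.555×10⁻³
  tungsten: M = 0.383×10⁻³
The maximum is for aluminum alloy.

aluminum alloy, M = 1.49×10⁻³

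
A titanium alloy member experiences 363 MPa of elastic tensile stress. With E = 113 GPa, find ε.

ε = σ/E = 363 / 113000 = 3.21×10⁻³.

3.21×10⁻³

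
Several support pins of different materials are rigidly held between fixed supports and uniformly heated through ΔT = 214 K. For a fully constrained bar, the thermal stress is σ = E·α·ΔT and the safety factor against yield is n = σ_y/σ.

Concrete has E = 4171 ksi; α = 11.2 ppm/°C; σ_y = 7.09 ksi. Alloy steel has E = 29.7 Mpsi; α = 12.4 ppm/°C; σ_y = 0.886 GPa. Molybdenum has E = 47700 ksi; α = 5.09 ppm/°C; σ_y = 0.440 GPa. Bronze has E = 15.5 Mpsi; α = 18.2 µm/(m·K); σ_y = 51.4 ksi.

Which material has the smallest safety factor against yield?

Per material, after unit conversion:
  concrete: E = 28.76, α = 11.2, σ_y = 48.88 → σ = 68.9 MPa, n = 0.709
  alloy steel: E = 204.8, α = 12.4, σ_y = 886.0 → σ = 543 MPa, n = 1.63
  molybdenum: E = 328.9, α = 5.09, σ_y = 440.0 → σ = 358 MPa, n = 1.23
  bronze: E = 106.9, α = 18.2, σ_y = 354.4 → σ = 416 MPa, n = 0.851
Smallest n: concrete with n = 0.709.

concrete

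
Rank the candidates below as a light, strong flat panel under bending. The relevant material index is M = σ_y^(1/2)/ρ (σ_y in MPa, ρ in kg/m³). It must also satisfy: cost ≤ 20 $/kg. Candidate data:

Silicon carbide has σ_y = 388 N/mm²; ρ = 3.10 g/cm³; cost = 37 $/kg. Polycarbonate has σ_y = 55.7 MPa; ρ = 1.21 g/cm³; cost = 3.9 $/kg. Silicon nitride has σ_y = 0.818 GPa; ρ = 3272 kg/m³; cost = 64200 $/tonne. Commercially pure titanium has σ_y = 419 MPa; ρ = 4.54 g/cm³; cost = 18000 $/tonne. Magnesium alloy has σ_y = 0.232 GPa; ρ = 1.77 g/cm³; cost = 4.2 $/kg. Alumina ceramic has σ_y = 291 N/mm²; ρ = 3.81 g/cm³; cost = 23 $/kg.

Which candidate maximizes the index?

magnesium alloy

Screen on constraints: cost ≤ 20 $/kg. Survivors: polycarbonate, commercially pure titanium, magnesium alloy.
Convert each candidate to consistent units, then evaluate M:
  polycarbonate: σ_y = 55.70 MPa, ρ = 1210 kg/m³
  commercially pure titanium: σ_y = 419.0 MPa, ρ = 4540 kg/m³
  magnesium alloy: σ_y = 232.0 MPa, ρ = 1770 kg/m³
  magnesium alloy: M = 8.61×10⁻³
  polycarbonate: M = 6.17×10⁻³
  commercially pure titanium: M = 4.51×10⁻³
Highest index: magnesium alloy.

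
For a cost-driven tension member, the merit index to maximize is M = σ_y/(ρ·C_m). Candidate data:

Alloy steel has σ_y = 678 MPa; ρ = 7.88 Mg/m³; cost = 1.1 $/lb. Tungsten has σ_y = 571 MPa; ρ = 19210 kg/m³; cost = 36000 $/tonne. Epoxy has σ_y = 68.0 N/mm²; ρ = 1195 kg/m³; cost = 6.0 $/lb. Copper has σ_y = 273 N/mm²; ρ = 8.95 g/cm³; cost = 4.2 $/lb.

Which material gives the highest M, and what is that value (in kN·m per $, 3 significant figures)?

Putting every candidate on a common basis:
  alloy steel: σ_y = 678.0 MPa, ρ = 7880 kg/m³, cost = 2.425 $/kg
  tungsten: σ_y = 571.0 MPa, ρ = 19210 kg/m³, cost = 36.00 $/kg
  epoxy: σ_y = 68.00 MPa, ρ = 1195 kg/m³, cost = 13.23 $/kg
  copper: σ_y = 273.0 MPa, ρ = 8950 kg/m³, cost = 9.259 $/kg
  alloy steel: M = 35.5 kN·m per $
  epoxy: M = 4.30 kN·m per $
  copper: M = 3.29 kN·m per $
  tungsten: M = 0.826 kN·m per $
Alloy steel ranks first.

alloy steel, M = 35.5 kN·m per $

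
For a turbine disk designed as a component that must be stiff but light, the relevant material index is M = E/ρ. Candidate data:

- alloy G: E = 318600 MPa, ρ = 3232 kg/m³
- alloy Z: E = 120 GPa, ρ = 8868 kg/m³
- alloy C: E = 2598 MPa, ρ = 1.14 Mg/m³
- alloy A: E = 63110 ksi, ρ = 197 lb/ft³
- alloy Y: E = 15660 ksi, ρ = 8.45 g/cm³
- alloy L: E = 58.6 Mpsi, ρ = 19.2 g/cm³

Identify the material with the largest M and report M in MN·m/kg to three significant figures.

In SI units:
  alloy G: E = 318.6 GPa, ρ = 3232 kg/m³
  alloy Z: E = 120.0 GPa, ρ = 8868 kg/m³
  alloy C: E = 2.598 GPa, ρ = 1140 kg/m³
  alloy A: E = 435.1 GPa, ρ = 3156 kg/m³
  alloy Y: E = 108.0 GPa, ρ = 8450 kg/m³
  alloy L: E = 404.0 GPa, ρ = 19200 kg/m³
  alloy A: M = 138 MN·m/kg
  alloy G: M = 98.6 MN·m/kg
  alloy L: M = 21.0 MN·m/kg
  alloy Z: M = 13.5 MN·m/kg
  alloy Y: M = 12.8 MN·m/kg
  alloy C: M = 2.28 MN·m/kg
Alloy A has the largest M.

alloy A, M = 138 MN·m/kg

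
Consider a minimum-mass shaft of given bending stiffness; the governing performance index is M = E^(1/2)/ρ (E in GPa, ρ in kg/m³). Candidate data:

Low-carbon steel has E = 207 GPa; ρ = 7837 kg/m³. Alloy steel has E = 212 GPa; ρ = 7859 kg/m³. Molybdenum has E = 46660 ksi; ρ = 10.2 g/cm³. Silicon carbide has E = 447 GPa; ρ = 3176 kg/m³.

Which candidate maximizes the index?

Convert each candidate to consistent units, then evaluate M:
  low-carbon steel: E = 207.0 GPa, ρ = 7837 kg/m³
  alloy steel: E = 212.0 GPa, ρ = 7859 kg/m³
  molybdenum: E = 321.7 GPa, ρ = 10200 kg/m³
  silicon carbide: E = 447.0 GPa, ρ = 3176 kg/m³
  silicon carbide: M = 6.66×10⁻³
  alloy steel: M = 1.85×10⁻³
  low-carbon steel: M = 1.84×10⁻³
  molybdenum: M = 1.76×10⁻³
The maximum is for silicon carbide.

silicon carbide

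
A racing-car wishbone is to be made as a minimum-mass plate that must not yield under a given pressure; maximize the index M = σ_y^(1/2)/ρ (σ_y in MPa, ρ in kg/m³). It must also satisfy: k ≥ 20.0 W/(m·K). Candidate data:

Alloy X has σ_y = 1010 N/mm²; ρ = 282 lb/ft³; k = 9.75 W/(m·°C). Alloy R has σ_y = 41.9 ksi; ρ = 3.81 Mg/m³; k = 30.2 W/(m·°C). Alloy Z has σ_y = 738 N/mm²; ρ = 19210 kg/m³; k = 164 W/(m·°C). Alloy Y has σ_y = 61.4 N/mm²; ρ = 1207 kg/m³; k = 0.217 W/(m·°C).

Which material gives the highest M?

alloy R

Screen on constraints: k ≥ 20.0 W/(m·K). Survivors: alloy R, alloy Z.
Convert each candidate to consistent units, then evaluate M:
  alloy R: σ_y = 288.9 MPa, ρ = 3810 kg/m³
  alloy Z: σ_y = 738.0 MPa, ρ = 19210 kg/m³
  alloy R: M = 4.46×10⁻³
  alloy Z: M = 1.41×10⁻³
Alloy R has the largest M.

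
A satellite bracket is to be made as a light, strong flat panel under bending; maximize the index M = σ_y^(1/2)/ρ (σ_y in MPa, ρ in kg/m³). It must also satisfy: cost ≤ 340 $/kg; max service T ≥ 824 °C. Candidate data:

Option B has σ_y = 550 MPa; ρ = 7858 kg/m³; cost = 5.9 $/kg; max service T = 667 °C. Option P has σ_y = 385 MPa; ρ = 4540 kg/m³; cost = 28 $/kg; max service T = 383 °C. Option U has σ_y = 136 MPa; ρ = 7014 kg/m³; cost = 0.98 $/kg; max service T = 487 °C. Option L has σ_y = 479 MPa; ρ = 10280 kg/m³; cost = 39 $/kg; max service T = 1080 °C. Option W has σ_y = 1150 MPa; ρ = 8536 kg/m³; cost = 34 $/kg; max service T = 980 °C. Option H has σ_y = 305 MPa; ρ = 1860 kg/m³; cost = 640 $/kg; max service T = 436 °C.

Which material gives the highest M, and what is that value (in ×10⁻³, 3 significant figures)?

Screen on constraints: cost ≤ 340 $/kg; max service T ≥ 824 °C. Survivors: option L, option W.
Per-candidate index values:
  option W: M = 3.97×10⁻³
  option L: M = 2.13×10⁻³
Option W has the largest M.

option W, M = 3.97×10⁻³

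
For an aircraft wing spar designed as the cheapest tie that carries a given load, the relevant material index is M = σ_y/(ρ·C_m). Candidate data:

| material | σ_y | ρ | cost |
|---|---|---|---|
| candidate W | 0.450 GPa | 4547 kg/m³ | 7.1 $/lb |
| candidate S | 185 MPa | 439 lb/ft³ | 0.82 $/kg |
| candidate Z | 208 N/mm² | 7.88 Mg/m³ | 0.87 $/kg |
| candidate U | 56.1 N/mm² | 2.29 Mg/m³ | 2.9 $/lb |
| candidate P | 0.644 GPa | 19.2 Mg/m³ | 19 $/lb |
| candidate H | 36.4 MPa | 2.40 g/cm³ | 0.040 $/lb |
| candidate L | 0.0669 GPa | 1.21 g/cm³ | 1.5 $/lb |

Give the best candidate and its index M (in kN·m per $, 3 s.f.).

candidate H, M = 172 kN·m per $

In SI units:
  candidate W: σ_y = 450.0 MPa, ρ = 4547 kg/m³, cost = 15.65 $/kg
  candidate S: σ_y = 185.0 MPa, ρ = 7032 kg/m³, cost = 0.8200 $/kg
  candidate Z: σ_y = 208.0 MPa, ρ = 7880 kg/m³, cost = 0.8700 $/kg
  candidate U: σ_y = 56.10 MPa, ρ = 2290 kg/m³, cost = 6.393 $/kg
  candidate P: σ_y = 644.0 MPa, ρ = 19200 kg/m³, cost = 41.89 $/kg
  candidate H: σ_y = 36.40 MPa, ρ = 2400 kg/m³, cost = 0.08818 $/kg
  candidate L: σ_y = 66.90 MPa, ρ = 1210 kg/m³, cost = 3.307 $/kg
  candidate H: M = 172 kN·m per $
  candidate S: M = 32.1 kN·m per $
  candidate Z: M = 30.3 kN·m per $
  candidate L: M = 16.7 kN·m per $
  candidate W: M = 6.32 kN·m per $
  candidate U: M = 3.83 kN·m per $
  candidate P: M = 0.801 kN·m per $
Candidate H ranks first.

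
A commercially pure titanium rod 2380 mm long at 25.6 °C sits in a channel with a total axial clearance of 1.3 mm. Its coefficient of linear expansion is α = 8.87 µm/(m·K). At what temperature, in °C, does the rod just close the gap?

α·L₀·ΔT = 1.3 mm ⇒ ΔT = 1.3 / (8.87×10⁻⁶ × 2380.0) = 61.58 K.
T = 25.6 + 61.58 = 87.18 °C.

87.2 °C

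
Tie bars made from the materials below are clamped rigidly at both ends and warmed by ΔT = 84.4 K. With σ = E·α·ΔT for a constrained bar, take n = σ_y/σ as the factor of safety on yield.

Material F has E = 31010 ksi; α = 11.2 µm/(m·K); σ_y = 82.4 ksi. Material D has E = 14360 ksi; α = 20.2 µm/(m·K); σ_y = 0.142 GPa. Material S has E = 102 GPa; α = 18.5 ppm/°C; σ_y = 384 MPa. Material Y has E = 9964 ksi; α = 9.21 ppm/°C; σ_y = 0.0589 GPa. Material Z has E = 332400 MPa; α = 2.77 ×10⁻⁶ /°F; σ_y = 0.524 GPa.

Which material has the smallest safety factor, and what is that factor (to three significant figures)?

material D, n = 0.841

With everything in SI (GPa, ×10⁻⁶/K, MPa):
  material F: E = 213.8, α = 11.2, σ_y = 568.1 → σ = 202 MPa, n = 2.81
  material D: E = 99.01, α = 20.2, σ_y = 142.0 → σ = 169 MPa, n = 0.841
  material S: E = 102.0, α = 18.5, σ_y = 384.0 → σ = 159 MPa, n = 2.41
  material Y: E = 68.70, α = 9.21, σ_y = 58.90 → σ = 53.4 MPa, n = 1.10
  material Z: E = 332.4, α = 4.99, σ_y = 524.0 → σ = 140 MPa, n = 3.75
Material D has the lowest safety factor, n = 0.841.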